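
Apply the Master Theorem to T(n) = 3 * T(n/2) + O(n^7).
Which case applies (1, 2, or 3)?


The Master Theorem: T(n) = a*T(n/b) + O(n^c)
  a = 3, b = 2, c = 7
log_b(a) = log_2(3) ~ 1.585
Compare b^c with a: 2^7 = 128 > 3, so c > log_b(a).
Since c > log_b(a), Case 3 applies.
T(n) = O(n^7)
Master Theorem case = 3


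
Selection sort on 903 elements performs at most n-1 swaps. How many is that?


Each of the 902 passes places one element in its final position.
Pass 1: swap minimum into position 0
Pass 2: swap minimum of remaining into position 1
...
Pass 902: last two elements, one swap
Maximum swaps = 903 - 1 = 902


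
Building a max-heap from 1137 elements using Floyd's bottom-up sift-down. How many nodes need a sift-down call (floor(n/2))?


In a heap of 1137 elements (0-indexed array):
  Last element index: 1136
  Parent of last element: floor((1136 - 1) / 2) = 567
  Internal nodes: indices 0 to 567
  Count = floor(1137/2) = 568


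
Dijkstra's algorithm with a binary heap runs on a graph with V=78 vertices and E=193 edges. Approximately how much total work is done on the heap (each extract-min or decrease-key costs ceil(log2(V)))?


Dijkstra with a binary heap: each vertex is extracted once, each edge may relax once.
Each heap operation costs O(log V).
V + E = 78 + 193 = 271
ceil(log2(78)) = 7 (since 2^6 = 64 < 78 <= 128 = 2^7)
Total heap work = (V+E) * ceil(log2(V)) = 271 * 7 = 1897


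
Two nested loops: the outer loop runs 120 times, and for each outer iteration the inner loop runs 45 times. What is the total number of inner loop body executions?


Outer loop: 120 iterations
Inner loop: 45 iterations per outer iteration
Total = 120 * 45 = 5400


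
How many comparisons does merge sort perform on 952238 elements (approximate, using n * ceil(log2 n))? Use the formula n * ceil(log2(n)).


Recursion depth: ceil(log2(952238)) = 20
Each recursion level merges n = 952238 elements
Total = 952238 * 20 = 19044760


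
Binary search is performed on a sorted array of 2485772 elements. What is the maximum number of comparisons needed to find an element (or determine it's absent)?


Binary search halves the search space each comparison:
  Step 1: search space = 2485772 -> 1242886
  Step 2: search space = 1242886 -> 621443
  Step 3: search space = 621443 -> 310721
  Step 4: search space = 310721 -> 155360
  Step 5: search space = 155360 -> 77680
  Step 6: search space = 77680 -> 38840
  Step 7: search space = 38840 -> 19420
  Step 8: search space = 19420 -> 9710
  Step 9: search space = 9710 -> 4855
  Step 10: search space = 4855 -> 2427
  Step 11: search space = 2427 -> 1213
  Step 12: search space = 1213 -> 606
  Step 13: search space = 606 -> 303
  Step 14: search space = 303 -> 151
  Step 15: search space = 151 -> 75
  Step 16: search space = 75 -> 37
  Step 17: search space = 37 -> 18
  Step 18: search space = 18 -> 9
  Step 19: search space = 9 -> 4
  Step 20: search space = 4 -> 2
  Step 21: search space = 2 -> 1
  Step 22: search space = 1 (final check)
Maximum comparisons = floor(log2(2485772)) + 1 = 21 + 1 = 22


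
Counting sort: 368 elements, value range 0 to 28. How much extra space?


n = 368 (output array)
k = 29 (count array for 29 distinct values)
Extra space = 368 + 29 = 397


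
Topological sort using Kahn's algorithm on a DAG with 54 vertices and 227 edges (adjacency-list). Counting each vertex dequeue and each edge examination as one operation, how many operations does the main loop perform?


Kahn's algorithm:
  1. Compute in-degrees: O(V + E)
  2. Process queue: each vertex dequeued once (O(V))
     each edge examined once (O(E))
Total = V + E = 54 + 227 = 281


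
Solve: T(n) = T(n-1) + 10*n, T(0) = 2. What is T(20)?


Expanding the recurrence:
T(20) = T(19) + 10*20
       = T(18) + 10*19 + 10*20
       ...
       = T(0) + 10*(1 + 2 + ... + 20)
       = 2 + 10 * 20*21/2
       = 2 + 10 * 210
       = 2 + 2100 = 2102


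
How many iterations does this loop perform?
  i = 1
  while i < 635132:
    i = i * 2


The loop variable doubles each iteration:
i = 1 -> 2 -> 4 -> 8 -> 16 -> 32 -> 64 -> 128 -> 256 -> 512 -> 1024 -> 2048 -> 4096 -> 8192 -> 16384 -> 32768 -> 65536 -> 131072 -> 262144 -> 524288 -> 1048576 (stop, 1048576 >= 635132)
Number of doublings = ceil(log2(635132)) = 20


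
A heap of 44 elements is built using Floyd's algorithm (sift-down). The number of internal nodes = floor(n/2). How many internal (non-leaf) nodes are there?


Leaf nodes occupy roughly half the array.
Sift-down is called for each internal node, starting from the last one.
Internal nodes = floor(n/2) = floor(44/2) = 22


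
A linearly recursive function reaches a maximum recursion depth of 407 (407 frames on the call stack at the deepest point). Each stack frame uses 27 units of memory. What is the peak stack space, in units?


Maximum recursion depth = 407 frames
Memory per frame = 27 units
Total stack space = depth * frame_size
= 407 * 27 = 10989


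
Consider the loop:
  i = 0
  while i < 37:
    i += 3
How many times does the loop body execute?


Starting at i = 0, each iteration adds 3.
Iterations until i >= 37:
  Iteration 1: i = 0 -> i = 3
  Iteration 2: i = 3 -> i = 6
  Iteration 3: i = 6 -> i = 9
  Iteration 4: i = 9 -> i = 12
  Iteration 5: i = 12 -> i = 15
  Iteration 6: i = 15 -> i = 18
  Iteration 7: i = 18 -> i = 21
  Iteration 8: i = 21 -> i = 24
  ... continuing ...
Total iterations = ceil(37/3) = 13


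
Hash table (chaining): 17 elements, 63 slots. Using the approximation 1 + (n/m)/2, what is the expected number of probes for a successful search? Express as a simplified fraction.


Computing expected probes:
alpha = 17/63
= 1 + alpha/2
= 1 + 17/(2*63)
= (2*63 + 17) / (2*63)
= 143/126


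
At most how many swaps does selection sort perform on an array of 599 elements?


Each of the 598 passes places one element in its final position.
Pass 1: swap minimum into position 0
Pass 2: swap minimum of remaining into position 1
...
Pass 598: last two elements, one swap
Maximum swaps = 599 - 1 = 598


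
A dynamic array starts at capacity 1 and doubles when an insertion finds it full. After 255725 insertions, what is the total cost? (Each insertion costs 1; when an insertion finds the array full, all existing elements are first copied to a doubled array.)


Insertion cost: 255725 (one per element)
Resizes occur just before inserting elements 2, 3, 5, 9, ...
Elements copied at each resize: 1 + 2 + 4 + 8 + 16 + 32 + 64 + 128 + 256 + 512 + 1024 + 2048 + 4096 + 8192 + 16384 + 32768 + 65536 + 131072
Sum of copies = 262143 (geometric series: 2^k - 1)
Total = 255725 + 262143 = 517868


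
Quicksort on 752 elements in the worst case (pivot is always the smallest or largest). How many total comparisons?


In the worst case, each partition step picks the worst pivot:
  Partition 1: 751 comparisons (n-1 elements to compare)
  Partition 2: 750 comparisons
  Partition 3: 749 comparisons
  Partition 4: 748 comparisons
  Partition 5: 747 comparisons
  ...
  Last partition: 0 comparisons
Total = (n-1) + (n-2) + ... + 1 + 0 = n*(n-1)/2
= 752*751/2 = 282376


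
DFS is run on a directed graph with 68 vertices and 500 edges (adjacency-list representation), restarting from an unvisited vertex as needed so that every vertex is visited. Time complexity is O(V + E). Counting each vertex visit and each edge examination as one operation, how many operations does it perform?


A full DFS traversal processes each vertex exactly once (push/pop on stack).
Each directed edge is examined once.
V = 68, E = 500
V + E = 568


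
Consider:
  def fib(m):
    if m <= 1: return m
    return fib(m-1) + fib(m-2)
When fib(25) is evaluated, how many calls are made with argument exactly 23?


Let N(m) = number of times fib(m) is called while evaluating fib(25).
N(25) = 1 (the initial call).
N(24) = 1 (only fib(25) calls it).
For 1 <= m <= 23: fib(m) is called by fib(m+1) and fib(m+2), so
  N(m) = N(m+1) + N(m+2).
fib(0) is called only by fib(2), so N(0) = N(2).
Walk down from m=25:
  N(25)=1, N(24)=1, N(23)=2
N(23) = 2


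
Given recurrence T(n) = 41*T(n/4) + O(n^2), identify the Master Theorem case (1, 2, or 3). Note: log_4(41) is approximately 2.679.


Master Theorem parameters: a=41, b=4, c=2
log_b(a) = 2.679
Compare b^c with a: 4^2 = 16 < 41, so c < log_b(a).
Comparing c=2 vs log_b(a)=2.679:
2 < 2.679 => Case 1
Result: T(n) = O(n^(log_4 41)) ~ O(n^2.679)
Master Theorem case = 1


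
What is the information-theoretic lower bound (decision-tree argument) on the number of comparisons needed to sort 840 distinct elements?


A binary decision tree of height h has at most 2^h leaves and needs at least n! of them, so h >= ceil(log2(n!)).
840! is far too large to multiply out, so use Stirling's series:
  ln(n!) ~ n ln n - n + (1/2) ln(2 pi n) + 1/(12n)  (error below 1/(360 n^3), negligible here)
  ln(840) = 6.7334019
  n ln n = 840 * 6.7334019 = 5656.0576
  (1/2) ln(2 pi * 840) = (1/2) ln(5277.8757) = 4.2856
  1/(12*840) = 0.0001
  ln(840!) ~ 5656.0576 - 840 + 4.2856 + 0.0001 = 4820.3433
Convert to base 2: log2(840!) = 4820.3433 / ln 2 = 4820.3433 / 0.69314718 = 6954.2854
ceil(6954.2854) = 6955


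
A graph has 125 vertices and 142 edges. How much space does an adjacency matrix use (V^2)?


Adjacency matrix: V x V grid of entries
Space = V^2 = 125^2 = 125 * 125 = 15625


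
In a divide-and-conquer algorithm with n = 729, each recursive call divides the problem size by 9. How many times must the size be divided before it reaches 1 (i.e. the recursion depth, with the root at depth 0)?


Number of divisions = log_9(729)
Sizes: 729 -> 81 -> 9 -> 1 (3 divisions)
Recursion depth = 3


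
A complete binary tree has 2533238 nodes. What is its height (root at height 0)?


In a complete binary tree, level k holds nodes 2^k .. 2^(k+1)-1 (1-indexed).
Height = floor(log2(n)) = floor(log2(2533238)) = 21
Check: 2^21 = 2097152 <= 2533238 < 4194304 = 2^22


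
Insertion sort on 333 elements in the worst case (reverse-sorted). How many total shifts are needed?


In the worst case (reverse-sorted), each element shifts past all previous:
  Element 1: 1 shifts
  Element 2: 2 shifts
  Element 3: 3 shifts
  Element 4: 4 shifts
  Element 5: 5 shifts
  ...
  Element 332: 332 shifts
Total = 1 + 2 + ... + 332
= 333*(333-1)/2 = 55278


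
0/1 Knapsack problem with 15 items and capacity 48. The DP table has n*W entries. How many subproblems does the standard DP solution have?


The DP table is indexed by (item, capacity).
Rows: 15 items
Columns: 48 capacity values (1 to W)
Total subproblems = 15 * 48 = 720


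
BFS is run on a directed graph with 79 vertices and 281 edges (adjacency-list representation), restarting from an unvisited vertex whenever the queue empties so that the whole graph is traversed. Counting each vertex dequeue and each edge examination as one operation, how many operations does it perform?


A full BFS traversal dequeues each vertex exactly once and examines each directed edge exactly once.
V = 79 (vertex processing cost)
E = 281 (edge examination cost)
Total operations proportional to V + E = 79 + 281 = 360


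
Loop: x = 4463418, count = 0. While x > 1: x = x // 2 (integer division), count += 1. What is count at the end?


The variable x halves each step:
x = 4463418 -> 2231709 -> 1115854 -> 557927 -> 278963 -> 139481 -> 69740 -> 34870 -> 17435 -> 8717 -> 4358 -> 2179 -> 1089 -> 544 -> 272 -> 136 -> 68 -> 34 -> 17 -> 8 -> 4 -> 2 -> 1
Number of halvings = floor(log2(4463418)) = 22


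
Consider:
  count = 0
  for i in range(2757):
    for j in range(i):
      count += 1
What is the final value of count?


For each i, the inner loop runs i times:
  i=0: inner runs 0 times
  i=1: inner runs 1 time
  i=2: inner runs 2 times
  i=3: inner runs 3 times
  i=4: inner runs 4 times
  i=5: inner runs 5 times
  i=6: inner runs 6 times
  i=7: inner runs 7 times
  ...
Total = 0 + 1 + 2 + ... + 2756 = 2757*(2757-1)/2 = 3799146


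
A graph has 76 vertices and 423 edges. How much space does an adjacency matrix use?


Adjacency matrix: V x V grid of entries
Space = V^2 = 76^2 = 76 * 76 = 5776


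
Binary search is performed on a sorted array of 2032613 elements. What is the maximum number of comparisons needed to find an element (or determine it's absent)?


Binary search halves the search space each comparison:
  Step 1: search space = 2032613 -> 1016306
  Step 2: search space = 1016306 -> 508153
  Step 3: search space = 508153 -> 254076
  Step 4: search space = 254076 -> 127038
  Step 5: search space = 127038 -> 63519
  Step 6: search space = 63519 -> 31759
  Step 7: search space = 31759 -> 15879
  Step 8: search space = 15879 -> 7939
  Step 9: search space = 7939 -> 3969
  Step 10: search space = 3969 -> 1984
  Step 11: search space = 1984 -> 992
  Step 12: search space = 992 -> 496
  Step 13: search space = 496 -> 248
  Step 14: search space = 248 -> 124
  Step 15: search space = 124 -> 62
  Step 16: search space = 62 -> 31
  Step 17: search space = 31 -> 15
  Step 18: search space = 15 -> 7
  Step 19: search space = 7 -> 3
  Step 20: search space = 3 -> 1
  Step 21: search space = 1 (final check)
Maximum comparisons = floor(log2(2032613)) + 1 = 20 + 1 = 21


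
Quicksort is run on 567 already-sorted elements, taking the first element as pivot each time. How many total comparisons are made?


Sum of comparisons per partition:
566 + 565 + ... + 1 + 0
= 567 * (567 - 1) / 2
= 567 * 566 / 2
= 160461


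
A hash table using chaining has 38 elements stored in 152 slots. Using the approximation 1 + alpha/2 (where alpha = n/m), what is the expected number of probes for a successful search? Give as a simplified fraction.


Load factor alpha = n/m = 38/152
Expected probes = 1 + alpha/2 = 1 + 38/(2*152)
= 1 + 38/304
= 304/304 + 38/304
= 342/304
Simplify: 9/8


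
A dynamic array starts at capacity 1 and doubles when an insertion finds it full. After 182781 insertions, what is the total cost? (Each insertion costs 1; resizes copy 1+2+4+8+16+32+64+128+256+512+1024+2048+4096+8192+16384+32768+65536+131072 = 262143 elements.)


Insertion cost: 182781 (one per element)
Resizes occur just before inserting elements 2, 3, 5, 9, ...
Elements copied at each resize: 1 + 2 + 4 + 8 + 16 + 32 + 64 + 128 + 256 + 512 + 1024 + 2048 + 4096 + 8192 + 16384 + 32768 + 65536 + 131072
Sum of copies = 262143 (geometric series: 2^k - 1)
Total = 182781 + 262143 = 444924


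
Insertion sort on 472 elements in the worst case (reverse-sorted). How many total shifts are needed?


In the worst case (reverse-sorted), each element shifts past all previous:
  Element 1: 1 shifts
  Element 2: 2 shifts
  Element 3: 3 shifts
  Element 4: 4 shifts
  Element 5: 5 shifts
  ...
  Element 471: 471 shifts
Total = 1 + 2 + ... + 471
= 472*(472-1)/2 = 111156


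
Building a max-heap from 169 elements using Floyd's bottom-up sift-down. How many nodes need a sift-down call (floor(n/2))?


In a heap of 169 elements (0-indexed array):
  Last element index: 168
  Parent of last element: floor((168 - 1) / 2) = 83
  Internal nodes: indices 0 to 83
  Count = floor(169/2) = 84


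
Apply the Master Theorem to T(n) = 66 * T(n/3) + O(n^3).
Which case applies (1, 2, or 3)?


The Master Theorem: T(n) = a*T(n/b) + O(n^c)
  a = 66, b = 3, c = 3
log_b(a) = log_3(66) ~ 3.814
Compare b^c with a: 3^3 = 27 < 66, so c < log_b(a).
Since c < log_b(a), Case 1 applies.
T(n) = O(n^(log_3 66)) ~ O(n^3.814)
Master Theorem case = 1


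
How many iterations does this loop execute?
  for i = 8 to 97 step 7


The loop variable i takes values starting at 8 and increments by 7 each iteration.
Sequence: i = 8, 15, 22, 29, 36, 43, 50, 57, 64, ...
The upper bound 97 is inclusive, so the count is floor((last - first) / step) + 1:
floor((97 - 8) / 7) + 1 = floor(89/7) + 1 = 12 + 1 = 13


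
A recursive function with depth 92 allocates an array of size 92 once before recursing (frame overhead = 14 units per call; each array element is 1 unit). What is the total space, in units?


Array allocation: 92 units (allocated once)
Stack frames: 92 deep * 14 per frame = 1288 units
Total = 92 + 1288 = 1380


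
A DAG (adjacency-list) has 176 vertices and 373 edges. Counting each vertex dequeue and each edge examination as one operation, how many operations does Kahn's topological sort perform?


V = 176 (vertex processing)
E = 373 (edge processing)
V + E = 176 + 373 = 549


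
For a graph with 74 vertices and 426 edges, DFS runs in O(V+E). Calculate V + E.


A full DFS traversal visits each vertex once and examines each edge once.
V = 74
E = 426
Sum = 74 + 426 = 500


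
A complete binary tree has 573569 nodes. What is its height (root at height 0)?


In a complete binary tree, level k holds nodes 2^k .. 2^(k+1)-1 (1-indexed).
Height = floor(log2(n)) = floor(log2(573569)) = 19
Check: 2^19 = 524288 <= 573569 < 1048576 = 2^20


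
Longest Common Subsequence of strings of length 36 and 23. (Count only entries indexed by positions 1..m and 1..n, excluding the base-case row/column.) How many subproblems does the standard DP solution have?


DP table indexed by positions in both strings.
First string: 36 positions
Second string: 23 positions
Total = 36 * 23 = 828


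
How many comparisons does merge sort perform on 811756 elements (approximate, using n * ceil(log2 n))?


Recursion depth: ceil(log2(811756)) = 20
Each recursion level merges n = 811756 elements
Total = 811756 * 20 = 16235120


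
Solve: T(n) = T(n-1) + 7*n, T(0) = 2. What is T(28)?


Expanding the recurrence:
T(28) = T(27) + 7*28
       = T(26) + 7*27 + 7*28
       ...
       = T(0) + 7*(1 + 2 + ... + 28)
       = 2 + 7 * 28*29/2
       = 2 + 7 * 406
       = 2 + 2842 = 2844


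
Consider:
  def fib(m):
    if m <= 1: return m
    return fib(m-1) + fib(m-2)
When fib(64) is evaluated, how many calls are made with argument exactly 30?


Let N(m) = number of times fib(m) is called while evaluating fib(64).
N(64) = 1 (the initial call).
N(63) = 1 (only fib(64) calls it).
For 1 <= m <= 62: fib(m) is called by fib(m+1) and fib(m+2), so
  N(m) = N(m+1) + N(m+2).
fib(0) is called only by fib(2), so N(0) = N(2).
Walk down from m=64:
  N(64)=1, N(63)=1, N(62)=2, N(61)=3, N(60)=5, N(59)=8, N(58)=13, N(57)=21, N(56)=34, N(55)=55, N(54)=89, N(53)=144, N(52)=233, N(51)=377, N(50)=610, N(49)=987, N(48)=1597, N(47)=2584, N(46)=4181, N(45)=6765, N(44)=10946, N(43)=17711, N(42)=28657, N(41)=46368, N(40)=75025, N(39)=121393, N(38)=196418, N(37)=317811, N(36)=514229, N(35)=832040, N(34)=1346269, N(33)=2178309, N(32)=3524578, N(31)=5702887, N(30)=9227465
N(30) = 9227465


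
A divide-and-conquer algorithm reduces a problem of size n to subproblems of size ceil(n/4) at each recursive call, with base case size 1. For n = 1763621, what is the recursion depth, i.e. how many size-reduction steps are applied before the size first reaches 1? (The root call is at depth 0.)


Each step divides the size by 4 (rounding up); after k steps the size is ceil(n/4^k), which equals 1 exactly when 4^k >= n.
So the depth is the smallest k with 4^k >= 1763621, i.e. ceil(log_4(1763621)).
4^10 = 1048576 < 1763621 <= 4194304 = 4^11
Recursion depth = 11


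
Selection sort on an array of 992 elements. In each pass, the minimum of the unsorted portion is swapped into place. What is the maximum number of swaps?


Selection sort performs one swap per pass:
  Pass 1: find min in positions 0 to 991, swap with position 0
  Pass 2: find min in positions 1 to 991, swap with position 1
  Pass 3: find min in positions 2 to 991, swap with position 2
  Pass 4: find min in positions 3 to 991, swap with position 3
  Pass 5: find min in positions 4 to 991, swap with position 4
  ... (986 more passes)
Total passes (and swaps) = n - 1 = 992 - 1 = 991


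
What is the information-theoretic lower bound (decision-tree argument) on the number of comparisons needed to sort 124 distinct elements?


A binary decision tree of height h has at most 2^h leaves and needs at least n! of them, so h >= ceil(log2(n!)).
124! is far too large to multiply out, so use Stirling's series:
  ln(n!) ~ n ln n - n + (1/2) ln(2 pi n) + 1/(12n)  (error below 1/(360 n^3), negligible here)
  ln(124) = 4.8202816
  n ln n = 124 * 4.8202816 = 597.7149
  (1/2) ln(2 pi * 124) = (1/2) ln(779.1150) = 3.3291
  1/(12*124) = 0.0007
  ln(124!) ~ 597.7149 - 124 + 3.3291 + 0.0007 = 477.0447
Convert to base 2: log2(124!) = 477.0447 / ln 2 = 477.0447 / 0.69314718 = 688.2300
ceil(688.2300) = 689


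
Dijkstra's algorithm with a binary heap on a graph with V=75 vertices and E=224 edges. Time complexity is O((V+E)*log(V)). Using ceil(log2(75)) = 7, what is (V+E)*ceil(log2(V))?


Dijkstra with a binary heap: each vertex is extracted once, each edge may relax once.
Each heap operation costs O(log V).
V + E = 75 + 224 = 299
ceil(log2(75)) = 7 (since 2^6 = 64 < 75 <= 128 = 2^7)
Total heap work = (V+E) * ceil(log2(V)) = 299 * 7 = 2093


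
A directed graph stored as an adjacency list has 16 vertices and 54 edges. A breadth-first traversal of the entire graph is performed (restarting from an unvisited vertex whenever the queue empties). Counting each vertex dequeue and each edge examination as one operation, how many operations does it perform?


A full BFS traversal dequeues each vertex once and examines each edge once.
Vertex visits: 16
Edge visits: 54
V + E = 16 + 54 = 70


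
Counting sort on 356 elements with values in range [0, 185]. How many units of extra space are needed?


Output array size: 356 (to store sorted result)
Count array size: 186 (one slot per possible value, range 0 to 185)
Total extra space = 356 + 186 = 542


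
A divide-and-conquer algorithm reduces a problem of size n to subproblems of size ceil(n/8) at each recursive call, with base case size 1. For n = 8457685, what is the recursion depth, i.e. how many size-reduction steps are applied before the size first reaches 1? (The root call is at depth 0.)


Each step divides the size by 8 (rounding up); after k steps the size is ceil(n/8^k), which equals 1 exactly when 8^k >= n.
So the depth is the smallest k with 8^k >= 8457685, i.e. ceil(log_8(8457685)).
8^7 = 2097152 < 8457685 <= 16777216 = 8^8
Recursion depth = 8


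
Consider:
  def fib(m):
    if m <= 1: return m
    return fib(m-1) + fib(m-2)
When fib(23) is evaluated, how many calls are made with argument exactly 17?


Let N(m) = number of times fib(m) is called while evaluating fib(23).
N(23) = 1 (the initial call).
N(22) = 1 (only fib(23) calls it).
For 1 <= m <= 21: fib(m) is called by fib(m+1) and fib(m+2), so
  N(m) = N(m+1) + N(m+2).
fib(0) is called only by fib(2), so N(0) = N(2).
Walk down from m=23:
  N(23)=1, N(22)=1, N(21)=2, N(20)=3, N(19)=5, N(18)=8, N(17)=13
N(17) = 13


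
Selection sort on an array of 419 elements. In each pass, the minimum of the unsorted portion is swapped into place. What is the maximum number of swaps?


Selection sort performs one swap per pass:
  Pass 1: find min in positions 0 to 418, swap with position 0
  Pass 2: find min in positions 1 to 418, swap with position 1
  Pass 3: find min in positions 2 to 418, swap with position 2
  Pass 4: find min in positions 3 to 418, swap with position 3
  Pass 5: find min in positions 4 to 418, swap with position 4
  ... (413 more passes)
Total passes (and swaps) = n - 1 = 419 - 1 = 418


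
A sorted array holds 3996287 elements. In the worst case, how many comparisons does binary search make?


Halving sequence: 3996287 -> 1998143 -> 999071 -> 499535 -> 249767 -> 124883 -> 62441 -> 31220 -> 15610 -> 7805 -> 3902 -> 1951 -> 975 -> 487 -> 243 -> 121 -> 60 -> 30 -> 15 -> 7 -> 3 -> 1
Number of halvings = 21
Max comparisons = 21 + 1 = 22


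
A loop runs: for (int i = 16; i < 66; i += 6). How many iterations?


Loop starts at i = 16, increments by 6, stops when i >= 66.
Number of iterations = ceil((66 - 16) / 6)
= ceil(50 / 6)
= 9


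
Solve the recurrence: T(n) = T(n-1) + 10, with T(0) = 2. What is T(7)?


Unrolling the recurrence:
T(7) = T(6) + 10
       = T(5) + 10 + 10
       = T(4) + 10*3
       ...
       = T(0) + 10*7
       = 2 + 70 = 72


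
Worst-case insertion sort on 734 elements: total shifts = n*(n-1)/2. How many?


Sum of shifts = 1 + 2 + 3 + ... + 733
= 734 * 733 / 2
= 538022 / 2
= 269011


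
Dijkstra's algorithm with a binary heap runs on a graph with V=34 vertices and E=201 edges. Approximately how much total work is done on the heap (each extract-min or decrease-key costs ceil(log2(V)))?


Dijkstra with a binary heap: each vertex is extracted once, each edge may relax once.
Each heap operation costs O(log V).
V + E = 34 + 201 = 235
ceil(log2(34)) = 6 (since 2^5 = 32 < 34 <= 64 = 2^6)
Total heap work = (V+E) * ceil(log2(V)) = 235 * 6 = 1410


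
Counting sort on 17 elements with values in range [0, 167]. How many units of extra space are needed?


Output array size: 17 (to store sorted result)
Count array size: 168 (one slot per possible value, range 0 to 167)
Total extra space = 17 + 168 = 185


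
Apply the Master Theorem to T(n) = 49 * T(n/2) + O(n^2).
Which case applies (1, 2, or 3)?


The Master Theorem: T(n) = a*T(n/b) + O(n^c)
  a = 49, b = 2, c = 2
log_b(a) = log_2(49) ~ 5.615
Compare b^c with a: 2^2 = 4 < 49, so c < log_b(a).
Since c < log_b(a), Case 1 applies.
T(n) = O(n^(log_2 49)) ~ O(n^5.615)
Master Theorem case = 1


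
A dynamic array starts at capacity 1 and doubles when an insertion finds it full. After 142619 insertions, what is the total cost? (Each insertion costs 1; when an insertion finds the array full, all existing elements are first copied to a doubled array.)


Insertion cost: 142619 (one per element)
Resizes occur just before inserting elements 2, 3, 5, 9, ...
Elements copied at each resize: 1 + 2 + 4 + 8 + 16 + 32 + 64 + 128 + 256 + 512 + 1024 + 2048 + 4096 + 8192 + 16384 + 32768 + 65536 + 131072
Sum of copies = 262143 (geometric series: 2^k - 1)
Total = 142619 + 262143 = 404762


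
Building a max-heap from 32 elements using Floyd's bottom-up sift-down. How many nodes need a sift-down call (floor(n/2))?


In a heap of 32 elements (0-indexed array):
  Last element index: 31
  Parent of last element: floor((31 - 1) / 2) = 15
  Internal nodes: indices 0 to 15
  Count = floor(32/2) = 16


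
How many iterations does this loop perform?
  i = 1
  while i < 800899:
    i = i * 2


The loop variable doubles each iteration:
i = 1 -> 2 -> 4 -> 8 -> 16 -> 32 -> 64 -> 128 -> 256 -> 512 -> 1024 -> 2048 -> 4096 -> 8192 -> 16384 -> 32768 -> 65536 -> 131072 -> 262144 -> 524288 -> 1048576 (stop, 1048576 >= 800899)
Number of doublings = ceil(log2(800899)) = 20


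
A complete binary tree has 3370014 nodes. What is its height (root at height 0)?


In a complete binary tree, level k holds nodes 2^k .. 2^(k+1)-1 (1-indexed).
Height = floor(log2(n)) = floor(log2(3370014)) = 21
Check: 2^21 = 2097152 <= 3370014 < 4194304 = 2^22


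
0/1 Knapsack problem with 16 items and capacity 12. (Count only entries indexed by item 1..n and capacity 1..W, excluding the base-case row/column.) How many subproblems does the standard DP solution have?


The DP table is indexed by (item, capacity).
Rows: 16 items
Columns: 12 capacity values (1 to W)
Total subproblems = 16 * 12 = 192


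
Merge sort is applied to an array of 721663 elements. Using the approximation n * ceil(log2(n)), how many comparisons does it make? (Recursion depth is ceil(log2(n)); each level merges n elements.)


Merge sort divides the array into halves recursively.
Number of levels = ceil(log2(721663)) = 20
At each level, approximately n = 721663 comparisons are needed for merging.
Total comparisons ~ n * ceil(log2(n)) = 721663 * 20 = 14433260


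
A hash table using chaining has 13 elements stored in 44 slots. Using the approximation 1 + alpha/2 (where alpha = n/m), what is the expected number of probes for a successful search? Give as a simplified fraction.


Load factor alpha = n/m = 13/44
Expected probes = 1 + alpha/2 = 1 + 13/(2*44)
= 1 + 13/88
= 88/88 + 13/88
= 101/88


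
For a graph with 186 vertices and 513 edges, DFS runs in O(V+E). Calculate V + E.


A full DFS traversal visits each vertex once and examines each edge once.
V = 186
E = 513
Sum = 186 + 513 = 699


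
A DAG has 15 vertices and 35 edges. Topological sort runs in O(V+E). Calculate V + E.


V = 15 (vertex processing)
E = 35 (edge processing)
V + E = 15 + 35 = 50


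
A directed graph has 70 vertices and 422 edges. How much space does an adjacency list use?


Adjacency list: one list head per vertex + one entry per edge
Vertex heads: 70
Edge entries: 422
Total = 70 + 422 = 492


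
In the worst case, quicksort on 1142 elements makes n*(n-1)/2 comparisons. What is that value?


Sum of comparisons per partition:
1141 + 1140 + ... + 1 + 0
= 1142 * (1142 - 1) / 2
= 1142 * 1141 / 2
= 651511


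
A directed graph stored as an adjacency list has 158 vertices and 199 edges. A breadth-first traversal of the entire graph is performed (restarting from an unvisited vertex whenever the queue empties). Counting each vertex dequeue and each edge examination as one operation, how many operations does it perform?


A full BFS traversal dequeues each vertex once and examines each edge once.
Vertex visits: 158
Edge visits: 199
V + E = 158 + 199 = 357


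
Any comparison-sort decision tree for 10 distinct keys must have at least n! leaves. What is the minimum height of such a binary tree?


A binary decision tree of height h has at most 2^h leaves and needs at least n! of them, so h >= ceil(log2(n!)).
Compute 10! as a running product:
  x2 = 2, x3 = 6, x4 = 24, x5 = 120
  x6 = 720, x7 = 5040, x8 = 40320, x9 = 362880
  x10 = 3628800
10! = 3628800
Bracket between powers of 2:
  2^21 = 2097152 < 3628800 <= 4194304 = 2^22
So ceil(log2(10!)) = 22


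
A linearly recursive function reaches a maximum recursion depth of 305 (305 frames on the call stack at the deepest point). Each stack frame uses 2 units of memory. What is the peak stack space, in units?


Maximum recursion depth = 305 frames
Memory per frame = 2 units
Total stack space = depth * frame_size
= 305 * 2 = 610


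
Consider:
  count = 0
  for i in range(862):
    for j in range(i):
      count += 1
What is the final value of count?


For each i, the inner loop runs i times:
  i=0: inner runs 0 times
  i=1: inner runs 1 time
  i=2: inner runs 2 times
  i=3: inner runs 3 times
  i=4: inner runs 4 times
  i=5: inner runs 5 times
  i=6: inner runs 6 times
  i=7: inner runs 7 times
  ...
Total = 0 + 1 + 2 + ... + 861 = 862*(862-1)/2 = 371091


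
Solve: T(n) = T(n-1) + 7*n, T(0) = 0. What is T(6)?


Expanding the recurrence:
T(6) = T(5) + 7*6
       = T(4) + 7*5 + 7*6
       ...
       = T(0) + 7*(1 + 2 + ... + 6)
       = 0 + 7 * 6*7/2
       = 0 + 7 * 21
       = 0 + 147 = 147


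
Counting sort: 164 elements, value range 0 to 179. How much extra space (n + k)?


n = 164 (output array)
k = 180 (count array for 180 distinct values)
Extra space = 164 + 180 = 344


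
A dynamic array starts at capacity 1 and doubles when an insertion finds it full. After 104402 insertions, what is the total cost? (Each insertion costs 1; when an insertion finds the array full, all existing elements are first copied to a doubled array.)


Insertion cost: 104402 (one per element)
Resizes occur just before inserting elements 2, 3, 5, 9, ...
Elements copied at each resize: 1 + 2 + 4 + 8 + 16 + 32 + 64 + 128 + 256 + 512 + 1024 + 2048 + 4096 + 8192 + 16384 + 32768 + 65536
Sum of copies = 131071 (geometric series: 2^k - 1)
Total = 104402 + 131071 = 235473


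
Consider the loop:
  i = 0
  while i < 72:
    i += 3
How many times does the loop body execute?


Starting at i = 0, each iteration adds 3.
Iterations until i >= 72:
  Iteration 1: i = 0 -> i = 3
  Iteration 2: i = 3 -> i = 6
  Iteration 3: i = 6 -> i = 9
  Iteration 4: i = 9 -> i = 12
  Iteration 5: i = 12 -> i = 15
  Iteration 6: i = 15 -> i = 18
  Iteration 7: i = 18 -> i = 21
  Iteration 8: i = 21 -> i = 24
  ... continuing ...
Total iterations = ceil(72/3) = 24


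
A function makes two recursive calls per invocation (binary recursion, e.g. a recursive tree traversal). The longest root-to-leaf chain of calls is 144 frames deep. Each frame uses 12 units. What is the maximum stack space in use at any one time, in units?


Binary recursion: the two calls run one after the other, so only one root-to-leaf chain of frames is on the stack at a time.
Maximum depth (longest chain) = 144 frames
Each frame = 12 units
Max stack space = 144 * 12 = 1728


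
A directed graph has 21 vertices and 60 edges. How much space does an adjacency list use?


Adjacency list: one list head per vertex + one entry per edge
Vertex heads: 21
Edge entries: 60
Total = 21 + 60 = 81


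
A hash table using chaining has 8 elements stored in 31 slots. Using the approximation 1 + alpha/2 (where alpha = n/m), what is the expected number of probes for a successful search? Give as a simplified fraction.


Load factor alpha = n/m = 8/31
Expected probes = 1 + alpha/2 = 1 + 8/(2*31)
= 1 + 8/62
= 62/62 + 8/62
= 70/62
Simplify: 35/31


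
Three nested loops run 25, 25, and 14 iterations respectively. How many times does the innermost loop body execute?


Loop 1 (outermost): 25 iterations
Loop 2 (middle): 25 iterations per outer
Loop 3 (innermost): 14 iterations per middle
Total = 25 * 25 * 14 = 8750


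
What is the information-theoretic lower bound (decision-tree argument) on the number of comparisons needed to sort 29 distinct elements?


A binary decision tree of height h has at most 2^h leaves and needs at least n! of them, so h >= ceil(log2(n!)).
Compute 29! as a running product:
  x2 = 2, x3 = 6, x4 = 24, x5 = 120
  x6 = 720, x7 = 5040, x8 = 40320, x9 = 362880
  x10 = 3628800, x11 = 39916800, x12 = 479001600, x13 = 6227020800
  x14 = 87178291200, x15 = 1307674368000, x16 = 20922789888000, x17 = 355687428096000
  x18 = 6402373705728000, x19 = 121645100408832000, x20 = 2432902008176640000, x21 = 51090942171709440000
  x22 = 1124000727777607680000, x23 = 25852016738884976640000, x24 = 620448401733239439360000, x25 = 15511210043330985984000000
  x26 = 403291461126605635584000000, x27 = 10888869450418352160768000000, x28 = 304888344611713860501504000000, x29 = 8841761993739701954543616000000
29! = 8841761993739701954543616000000
Bracket between powers of 2:
  2^102 = 5070602400912917605986812821504 < 8841761993739701954543616000000 <= 10141204801825835211973625643008 = 2^103
So ceil(log2(29!)) = 103


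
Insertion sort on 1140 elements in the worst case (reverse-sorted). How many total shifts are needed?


In the worst case (reverse-sorted), each element shifts past all previous:
  Element 1: 1 shifts
  Element 2: 2 shifts
  Element 3: 3 shifts
  Element 4: 4 shifts
  Element 5: 5 shifts
  ...
  Element 1139: 1139 shifts
Total = 1 + 2 + ... + 1139
= 1140*(1140-1)/2 = 649230


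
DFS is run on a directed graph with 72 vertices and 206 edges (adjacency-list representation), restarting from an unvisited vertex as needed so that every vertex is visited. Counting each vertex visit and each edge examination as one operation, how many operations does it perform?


A full DFS traversal processes each vertex exactly once (push/pop on stack).
Each directed edge is examined once.
V = 72, E = 206
V + E = 278


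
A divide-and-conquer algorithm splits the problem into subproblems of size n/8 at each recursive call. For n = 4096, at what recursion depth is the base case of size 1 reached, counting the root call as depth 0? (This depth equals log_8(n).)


At each depth, the problem size is divided by 8:
  Depth 0: problem size = 4096
  Depth 1: problem size = 512
  Depth 2: problem size = 64
  Depth 3: problem size = 8
  Depth 4: problem size = 1 (base case)
The base case is reached at depth log_8(4096) = 4 (the tree has 5 levels counting depth 0, but the depth asked for is 4).
Recursion depth = 4


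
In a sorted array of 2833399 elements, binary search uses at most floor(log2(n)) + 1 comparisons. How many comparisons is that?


Halving sequence: 2833399 -> 1416699 -> 708349 -> 354174 -> 177087 -> 88543 -> 44271 -> 22135 -> 11067 -> 5533 -> 2766 -> 1383 -> 691 -> 345 -> 172 -> 86 -> 43 -> 21 -> 10 -> 5 -> 2 -> 1
Number of halvings = 21
Max comparisons = 21 + 1 = 22


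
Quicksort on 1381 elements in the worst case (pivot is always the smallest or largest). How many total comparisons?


In the worst case, each partition step picks the worst pivot:
  Partition 1: 1380 comparisons (n-1 elements to compare)
  Partition 2: 1379 comparisons
  Partition 3: 1378 comparisons
  Partition 4: 1377 comparisons
  Partition 5: 1376 comparisons
  ...
  Last partition: 0 comparisons
Total = (n-1) + (n-2) + ... + 1 + 0 = n*(n-1)/2
= 1381*1380/2 = 952890


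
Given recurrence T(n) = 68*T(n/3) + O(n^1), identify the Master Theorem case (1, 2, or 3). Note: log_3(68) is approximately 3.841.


Master Theorem parameters: a=68, b=3, c=1
log_b(a) = 3.841
Compare b^c with a: 3^1 = 3 < 68, so c < log_b(a).
Comparing c=1 vs log_b(a)=3.841:
1 < 3.841 => Case 1
Result: T(n) = O(n^(log_3 68)) ~ O(n^3.841)
Master Theorem case = 1


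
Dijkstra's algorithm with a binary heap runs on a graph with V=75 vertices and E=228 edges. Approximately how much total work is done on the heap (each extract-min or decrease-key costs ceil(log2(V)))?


Dijkstra with a binary heap: each vertex is extracted once, each edge may relax once.
Each heap operation costs O(log V).
V + E = 75 + 228 = 303
ceil(log2(75)) = 7 (since 2^6 = 64 < 75 <= 128 = 2^7)
Total heap work = (V+E) * ceil(log2(V)) = 303 * 7 = 2121


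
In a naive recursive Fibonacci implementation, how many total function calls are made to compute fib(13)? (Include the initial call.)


Let C(m) = total calls to evaluate fib(m). Then C(0)=C(1)=1, and
C(m) = 1 + C(m-1) + C(m-2) for m >= 2.
Build the table (each entry = 1 + previous two):
  C(0) = 1
  C(1) = 1
  C(2) = 1 + 1 + 1 = 3
  C(3) = 1 + 3 + 1 = 5
  C(4) = 1 + 5 + 3 = 9
  C(5) = 1 + 9 + 5 = 15
  C(6) = 1 + 15 + 9 = 25
  C(7) = 1 + 25 + 15 = 41
  C(8) = 1 + 41 + 25 = 67
  C(9) = 1 + 67 + 41 = 109
  C(10) = 1 + 109 + 67 = 177
  C(11) = 1 + 177 + 109 = 287
  C(12) = 1 + 287 + 177 = 465
  C(13) = 1 + 465 + 287 = 753
Total calls for fib(13) = 753


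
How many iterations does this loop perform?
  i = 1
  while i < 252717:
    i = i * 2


The loop variable doubles each iteration:
i = 1 -> 2 -> 4 -> 8 -> 16 -> 32 -> 64 -> 128 -> 256 -> 512 -> 1024 -> 2048 -> 4096 -> 8192 -> 16384 -> 32768 -> 65536 -> 131072 -> 262144 (stop, 262144 >= 252717)
Number of doublings = ceil(log2(252717)) = 18


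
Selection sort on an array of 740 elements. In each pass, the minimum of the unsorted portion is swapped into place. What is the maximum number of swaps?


Selection sort performs one swap per pass:
  Pass 1: find min in positions 0 to 739, swap with position 0
  Pass 2: find min in positions 1 to 739, swap with position 1
  Pass 3: find min in positions 2 to 739, swap with position 2
  Pass 4: find min in positions 3 to 739, swap with position 3
  Pass 5: find min in positions 4 to 739, swap with position 4
  ... (734 more passes)
Total passes (and swaps) = n - 1 = 740 - 1 = 739


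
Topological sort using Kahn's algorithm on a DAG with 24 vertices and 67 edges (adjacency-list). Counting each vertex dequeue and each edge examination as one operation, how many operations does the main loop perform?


Kahn's algorithm:
  1. Compute in-degrees: O(V + E)
  2. Process queue: each vertex dequeued once (O(V))
     each edge examined once (O(E))
Total = V + E = 24 + 67 = 91


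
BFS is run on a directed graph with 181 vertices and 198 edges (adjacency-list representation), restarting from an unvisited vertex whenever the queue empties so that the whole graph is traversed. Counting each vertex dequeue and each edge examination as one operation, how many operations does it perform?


A full BFS traversal dequeues each vertex exactly once and examines each directed edge exactly once.
V = 181 (vertex processing cost)
E = 198 (edge examination cost)
Total operations proportional to V + E = 181 + 198 = 379
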